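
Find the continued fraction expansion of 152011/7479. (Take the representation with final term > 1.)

152011 = 20·7479 + 2431
7479 = 3·2431 + 186
2431 = 13·186 + 13
186 = 14·13 + 4
13 = 3·4 + 1
4 = 4·1 + 0  (stop)
So 152011/7479 = [20; 3, 13, 14, 3, 4].

[20; 3, 13, 14, 3, 4]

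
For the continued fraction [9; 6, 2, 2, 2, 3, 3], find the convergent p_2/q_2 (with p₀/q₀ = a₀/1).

119/13

Using pₖ = aₖpₖ₋₁ + pₖ₋₂, qₖ = aₖqₖ₋₁ + qₖ₋₂ (with p₋₁=1, p₋₂=0, q₋₁=0, q₋₂=1):
  k=0: a=9, p=9, q=1
  k=1: a=6, p=55, q=6
  k=2: a=2, p=119, q=13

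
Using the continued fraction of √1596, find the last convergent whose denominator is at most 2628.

63880/1599

√1596 = [39; 1, 18, 1, 78, …] (period length 4).
Convergents:
  p_0/q_0 = 39/1
  p_1/q_1 = 40/1
  p_2/q_2 = 759/19
  p_3/q_3 = 799/20
  p_4/q_4 = 63081/1579
  p_5/q_5 = 63880/1599
  p_6/q_6 = 1212921/30361
q_5 = 1599 ≤ 2628 < 30361 = q_6, so the answer is 63880/1599.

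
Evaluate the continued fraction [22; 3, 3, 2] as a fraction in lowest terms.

Using pₖ = aₖpₖ₋₁ + pₖ₋₂ and qₖ = aₖqₖ₋₁ + qₖ₋₂:
  k=0: a=22, p=22, q=1
  k=1: a=3, p=67, q=3
  k=2: a=3, p=223, q=10
  k=3: a=2, p=513, q=23

513/23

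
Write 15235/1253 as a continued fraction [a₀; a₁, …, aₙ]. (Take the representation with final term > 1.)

[12; 6, 3, 2, 1, 2, 7]

15235 = 12·1253 + 199
1253 = 6·199 + 59
199 = 3·59 + 22
59 = 2·22 + 15
22 = 1·15 + 7
15 = 2·7 + 1
7 = 7·1 + 0  (stop)
So 15235/1253 = [12; 6, 3, 2, 1, 2, 7].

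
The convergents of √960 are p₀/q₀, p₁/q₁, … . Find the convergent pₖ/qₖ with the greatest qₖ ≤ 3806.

117150/3781

√960 = [30; 1, 60, …] (period length 2).
Convergents:
  p_0/q_0 = 30/1
  p_1/q_1 = 31/1
  p_2/q_2 = 1890/61
  p_3/q_3 = 1921/62
  p_4/q_4 = 117150/3781
  p_5/q_5 = 119071/3843
q_4 = 3781 ≤ 3806 < 3843 = q_5, so the answer is 117150/3781.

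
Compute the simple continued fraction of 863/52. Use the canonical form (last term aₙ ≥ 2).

[16; 1, 1, 2, 10]

863 = 16×52 + 31
52 = 1×31 + 21
31 = 1×21 + 10
21 = 2×10 + 1
10 = 10×1 + 0  (stop)
So 863/52 = [16; 1, 1, 2, 10].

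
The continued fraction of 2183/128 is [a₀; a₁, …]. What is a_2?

2183 = 17·128 + 7   →  a_0 = 17
128 = 18·7 + 2   →  a_1 = 18
7 = 3·2 + 1   →  a_2 = 3

3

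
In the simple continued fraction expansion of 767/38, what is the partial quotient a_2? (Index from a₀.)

2

767 = 20·38 + 7   →  a_0 = 20
38 = 5·7 + 3   →  a_1 = 5
7 = 2·3 + 1   →  a_2 = 2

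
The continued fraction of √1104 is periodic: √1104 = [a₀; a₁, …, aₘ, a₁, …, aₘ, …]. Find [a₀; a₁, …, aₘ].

a₀ = ⌊√1104⌋ = 33.
With m₀=0, d₀=1 and mₖ₊₁ = dₖaₖ − mₖ, dₖ₊₁ = (n − mₖ₊₁²)/dₖ, aₖ₊₁ = ⌊(a₀+mₖ₊₁)/dₖ₊₁⌋:
  k=1: m=33, d=15, a=4
  k=2: m=27, d=25, a=2
  k=3: m=23, d=23, a=2
  k=4: m=23, d=25, a=2
  k=5: m=27, d=15, a=4
  k=6: m=33, d=1, a=66
d=1 and a=2a₀=66 at k=6, so the next step gives (m, d) = (33, 15) again — its k=1 value — and the period has length 6.

[33; 4, 2, 2, 2, 4, 66]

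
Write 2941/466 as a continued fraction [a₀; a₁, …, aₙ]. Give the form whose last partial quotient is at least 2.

2941 = 6×466 + 145
466 = 3×145 + 31
145 = 4×31 + 21
31 = 1×21 + 10
21 = 2×10 + 1
10 = 10×1 + 0  (stop)
So 2941/466 = [6; 3, 4, 1, 2, 10].

[6; 3, 4, 1, 2, 10]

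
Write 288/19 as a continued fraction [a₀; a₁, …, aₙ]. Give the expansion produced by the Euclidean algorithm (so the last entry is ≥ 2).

[15; 6, 3]

288 = 15·19 + 3
19 = 6·3 + 1
3 = 3·1 + 0  (stop)
So 288/19 = [15; 6, 3].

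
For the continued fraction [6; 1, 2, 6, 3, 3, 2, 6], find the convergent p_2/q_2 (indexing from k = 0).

Using pₖ = aₖpₖ₋₁ + pₖ₋₂, qₖ = aₖqₖ₋₁ + qₖ₋₂ (with p₋₁=1, p₋₂=0, q₋₁=0, q₋₂=1):
  k=0: a=6, p=6, q=1
  k=1: a=1, p=7, q=1
  k=2: a=2, p=20, q=3

20/3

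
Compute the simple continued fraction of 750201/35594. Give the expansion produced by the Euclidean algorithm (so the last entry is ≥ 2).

750201 = 21*35594 + 2727
35594 = 13*2727 + 143
2727 = 19*143 + 10
143 = 14*10 + 3
10 = 3*3 + 1
3 = 3*1 + 0  (stop)
So 750201/35594 = [21; 13, 19, 14, 3, 3].

[21; 13, 19, 14, 3, 3]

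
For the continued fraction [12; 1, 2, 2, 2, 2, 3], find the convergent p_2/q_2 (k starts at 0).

Using pₖ = aₖpₖ₋₁ + pₖ₋₂, qₖ = aₖqₖ₋₁ + qₖ₋₂ (with p₋₁=1, p₋₂=0, q₋₁=0, q₋₂=1):
  k=0: a=12, p=12, q=1
  k=1: a=1, p=13, q=1
  k=2: a=2, p=38, q=3

38/3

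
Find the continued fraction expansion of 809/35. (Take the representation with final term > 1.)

809 = 23*35 + 4
35 = 8*4 + 3
4 = 1*3 + 1
3 = 3*1 + 0  (stop)
So 809/35 = [23; 8, 1, 3].

[23; 8, 1, 3]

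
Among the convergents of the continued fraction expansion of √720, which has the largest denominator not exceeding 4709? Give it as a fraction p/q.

√720 = [26; 1, 4, 1, 52, …] (period length 4).
Convergents:
  p_0/q_0 = 26/1
  p_1/q_1 = 27/1
  p_2/q_2 = 134/5
  p_3/q_3 = 161/6
  p_4/q_4 = 8506/317
  p_5/q_5 = 8667/323
  p_6/q_6 = 43174/1609
  p_7/q_7 = 51841/1932
  p_8/q_8 = 2738906/102073
q_7 = 1932 ≤ 4709 < 102073 = q_8, so the answer is 51841/1932.

51841/1932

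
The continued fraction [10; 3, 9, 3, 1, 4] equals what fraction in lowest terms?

5646/547

Using pₖ = aₖpₖ₋₁ + pₖ₋₂ and qₖ = aₖqₖ₋₁ + qₖ₋₂:
  k=0: a=10, p=10, q=1
  k=1: a=3, p=31, q=3
  k=2: a=9, p=289, q=28
  k=3: a=3, p=898, q=87
  k=4: a=1, p=1187, q=115
  k=5: a=4, p=5646, q=547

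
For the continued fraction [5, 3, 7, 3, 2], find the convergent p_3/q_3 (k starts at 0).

Using pₖ = aₖpₖ₋₁ + pₖ₋₂, qₖ = aₖqₖ₋₁ + qₖ₋₂ (with p₋₁=1, p₋₂=0, q₋₁=0, q₋₂=1):
  k=0: a=5, p=5, q=1
  k=1: a=3, p=16, q=3
  k=2: a=7, p=117, q=22
  k=3: a=3, p=367, q=69

367/69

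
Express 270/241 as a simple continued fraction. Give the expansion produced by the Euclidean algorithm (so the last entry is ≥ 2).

[1; 8, 3, 4, 2]

270 = 1·241 + 29
241 = 8·29 + 9
29 = 3·9 + 2
9 = 4·2 + 1
2 = 2·1 + 0  (stop)
So 270/241 = [1; 8, 3, 4, 2].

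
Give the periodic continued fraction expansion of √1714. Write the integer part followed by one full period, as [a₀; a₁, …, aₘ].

a₀ = ⌊√1714⌋ = 41.

[41; 2, 2, 82]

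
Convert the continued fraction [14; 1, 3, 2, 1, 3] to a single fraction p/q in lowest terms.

709/48

Using pₖ = aₖpₖ₋₁ + pₖ₋₂ and qₖ = aₖqₖ₋₁ + qₖ₋₂:
  k=0: a=14, p=14, q=1
  k=1: a=1, p=15, q=1
  k=2: a=3, p=59, q=4
  k=3: a=2, p=133, q=9
  k=4: a=1, p=192, q=13
  k=5: a=3, p=709, q=48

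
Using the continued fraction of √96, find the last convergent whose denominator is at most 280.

√96 = [9; 1, 3, 1, 18, …] (period length 4).
Convergents:
  p_0/q_0 = 9/1
  p_1/q_1 = 10/1
  p_2/q_2 = 39/4
  p_3/q_3 = 49/5
  p_4/q_4 = 921/94
  p_5/q_5 = 970/99
  p_6/q_6 = 3831/391
q_5 = 99 ≤ 280 < 391 = q_6, so the answer is 970/99.

970/99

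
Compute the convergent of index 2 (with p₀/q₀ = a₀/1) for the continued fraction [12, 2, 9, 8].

237/19

Using pₖ = aₖpₖ₋₁ + pₖ₋₂, qₖ = aₖqₖ₋₁ + qₖ₋₂ (with p₋₁=1, p₋₂=0, q₋₁=0, q₋₂=1):
  k=0: a=12, p=12, q=1
  k=1: a=2, p=25, q=2
  k=2: a=9, p=237, q=19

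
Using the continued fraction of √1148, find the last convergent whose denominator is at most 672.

√1148 = [33; 1, 7, 2, 16, 2, 7, 1, 66, …] (period length 8).
Convergents:
  p_0/q_0 = 33/1
  p_1/q_1 = 34/1
  p_2/q_2 = 271/8
  p_3/q_3 = 576/17
  p_4/q_4 = 9487/280
  p_5/q_5 = 19550/577
  p_6/q_6 = 146337/4319
q_5 = 577 ≤ 672 < 4319 = q_6, so the answer is 19550/577.

19550/577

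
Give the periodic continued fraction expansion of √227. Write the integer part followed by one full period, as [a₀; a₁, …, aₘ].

[15; 15, 30]

a₀ = ⌊√227⌋ = 15.
With m₀=0, d₀=1 and mₖ₊₁ = dₖaₖ − mₖ, dₖ₊₁ = (n − mₖ₊₁²)/dₖ, aₖ₊₁ = ⌊(a₀+mₖ₊₁)/dₖ₊₁⌋:
  k=1: m=15, d=2, a=15
  k=2: m=15, d=1, a=30
d=1 and a=2a₀=30 at k=2, so the next step gives (m, d) = (15, 2) again — its k=1 value — and the period has length 2.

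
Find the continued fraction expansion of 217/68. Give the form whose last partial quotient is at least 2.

217 = 3×68 + 13
68 = 5×13 + 3
13 = 4×3 + 1
3 = 3×1 + 0  (stop)
So 217/68 = [3; 5, 4, 3].

[3; 5, 4, 3]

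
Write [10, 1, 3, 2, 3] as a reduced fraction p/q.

334/31

Using pₖ = aₖpₖ₋₁ + pₖ₋₂ and qₖ = aₖqₖ₋₁ + qₖ₋₂:
  k=0: a=10, p=10, q=1
  k=1: a=1, p=11, q=1
  k=2: a=3, p=43, q=4
  k=3: a=2, p=97, q=9
  k=4: a=3, p=334, q=31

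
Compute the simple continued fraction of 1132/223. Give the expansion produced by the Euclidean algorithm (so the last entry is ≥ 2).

[5; 13, 8, 2]

1132 = 5·223 + 17
223 = 13·17 + 2
17 = 8·2 + 1
2 = 2·1 + 0  (stop)
So 1132/223 = [5; 13, 8, 2].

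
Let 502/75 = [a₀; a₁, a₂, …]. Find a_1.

502 = 6·75 + 52   →  a_0 = 6
75 = 1·52 + 23   →  a_1 = 1

1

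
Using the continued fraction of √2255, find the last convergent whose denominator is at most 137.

√2255 = [47; 2, 18, 2, 94, …] (period length 4).
Convergents:
  p_0/q_0 = 47/1
  p_1/q_1 = 95/2
  p_2/q_2 = 1757/37
  p_3/q_3 = 3609/76
  p_4/q_4 = 341003/7181
q_3 = 76 ≤ 137 < 7181 = q_4, so the answer is 3609/76.

3609/76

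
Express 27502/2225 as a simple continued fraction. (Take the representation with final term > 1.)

27502 = 12·2225 + 802
2225 = 2·802 + 621
802 = 1·621 + 181
621 = 3·181 + 78
181 = 2·78 + 25
78 = 3·25 + 3
25 = 8·3 + 1
3 = 3·1 + 0  (stop)
So 27502/2225 = [12; 2, 1, 3, 2, 3, 8, 3].

[12; 2, 1, 3, 2, 3, 8, 3]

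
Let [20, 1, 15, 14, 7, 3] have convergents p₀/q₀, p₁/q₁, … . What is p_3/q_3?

4711/225

Using pₖ = aₖpₖ₋₁ + pₖ₋₂, qₖ = aₖqₖ₋₁ + qₖ₋₂ (with p₋₁=1, p₋₂=0, q₋₁=0, q₋₂=1):
  k=0: a=20, p=20, q=1
  k=1: a=1, p=21, q=1
  k=2: a=15, p=335, q=16
  k=3: a=14, p=4711, q=225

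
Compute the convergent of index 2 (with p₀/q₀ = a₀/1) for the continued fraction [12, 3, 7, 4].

Using pₖ = aₖpₖ₋₁ + pₖ₋₂, qₖ = aₖqₖ₋₁ + qₖ₋₂ (with p₋₁=1, p₋₂=0, q₋₁=0, q₋₂=1):
  k=0: a=12, p=12, q=1
  k=1: a=3, p=37, q=3
  k=2: a=7, p=271, q=22

271/22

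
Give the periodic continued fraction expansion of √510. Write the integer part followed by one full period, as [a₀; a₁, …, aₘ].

[22; 1, 1, 2, 1, 1, 44]

a₀ = ⌊√510⌋ = 22.
With m₀=0, d₀=1 and mₖ₊₁ = dₖaₖ − mₖ, dₖ₊₁ = (n − mₖ₊₁²)/dₖ, aₖ₊₁ = ⌊(a₀+mₖ₊₁)/dₖ₊₁⌋:
  k=1: m=22, d=26, a=1
  k=2: m=4, d=19, a=1
  k=3: m=15, d=15, a=2
  k=4: m=15, d=19, a=1
  k=5: m=4, d=26, a=1
  k=6: m=22, d=1, a=44
d=1 and a=2a₀=44 at k=6, so the next step gives (m, d) = (22, 26) again — its k=1 value — and the period has length 6.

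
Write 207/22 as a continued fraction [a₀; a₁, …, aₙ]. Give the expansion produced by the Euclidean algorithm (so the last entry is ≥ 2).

207 = 9·22 + 9
22 = 2·9 + 4
9 = 2·4 + 1
4 = 4·1 + 0  (stop)
So 207/22 = [9; 2, 2, 4].

[9; 2, 2, 4]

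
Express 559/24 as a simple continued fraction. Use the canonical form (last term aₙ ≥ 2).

559 = 23*24 + 7
24 = 3*7 + 3
7 = 2*3 + 1
3 = 3*1 + 0  (stop)
So 559/24 = [23; 3, 2, 3].

[23; 3, 2, 3]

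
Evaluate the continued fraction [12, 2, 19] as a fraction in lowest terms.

Fold from the inside: start with 19/1.
  2 + 1/19 = 39/19
  12 + 19/39 = 487/39

487/39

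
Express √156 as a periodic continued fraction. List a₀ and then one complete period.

[12; 2, 24]

a₀ = ⌊√156⌋ = 12.
With m₀=0, d₀=1 and mₖ₊₁ = dₖaₖ − mₖ, dₖ₊₁ = (n − mₖ₊₁²)/dₖ, aₖ₊₁ = ⌊(a₀+mₖ₊₁)/dₖ₊₁⌋:
  k=1: m=12, d=12, a=2
  k=2: m=12, d=1, a=24
d=1 and a=2a₀=24 at k=2, so the next step gives (m, d) = (12, 12) again — its k=1 value — and the period has length 2.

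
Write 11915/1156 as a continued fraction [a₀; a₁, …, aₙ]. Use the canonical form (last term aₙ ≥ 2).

[10; 3, 3, 1, 9, 9]

11915 = 10×1156 + 355
1156 = 3×355 + 91
355 = 3×91 + 82
91 = 1×82 + 9
82 = 9×9 + 1
9 = 9×1 + 0  (stop)
So 11915/1156 = [10; 3, 3, 1, 9, 9].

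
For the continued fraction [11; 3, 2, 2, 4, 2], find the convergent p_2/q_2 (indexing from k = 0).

Using pₖ = aₖpₖ₋₁ + pₖ₋₂, qₖ = aₖqₖ₋₁ + qₖ₋₂ (with p₋₁=1, p₋₂=0, q₋₁=0, q₋₂=1):
  k=0: a=11, p=11, q=1
  k=1: a=3, p=34, q=3
  k=2: a=2, p=79, q=7

79/7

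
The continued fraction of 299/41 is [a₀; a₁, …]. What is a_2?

299 = 7·41 + 12   →  a_0 = 7
41 = 3·12 + 5   →  a_1 = 3
12 = 2·5 + 2   →  a_2 = 2

2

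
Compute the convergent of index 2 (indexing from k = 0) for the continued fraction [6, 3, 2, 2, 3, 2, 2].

Using pₖ = aₖpₖ₋₁ + pₖ₋₂, qₖ = aₖqₖ₋₁ + qₖ₋₂ (with p₋₁=1, p₋₂=0, q₋₁=0, q₋₂=1):
  k=0: a=6, p=6, q=1
  k=1: a=3, p=19, q=3
  k=2: a=2, p=44, q=7

44/7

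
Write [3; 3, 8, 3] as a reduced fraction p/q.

259/78

Using pₖ = aₖpₖ₋₁ + pₖ₋₂ and qₖ = aₖqₖ₋₁ + qₖ₋₂:
  k=0: a=3, p=3, q=1
  k=1: a=3, p=10, q=3
  k=2: a=8, p=83, q=25
  k=3: a=3, p=259, q=78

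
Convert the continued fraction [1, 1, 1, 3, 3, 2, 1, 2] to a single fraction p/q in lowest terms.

Using pₖ = aₖpₖ₋₁ + pₖ₋₂ and qₖ = aₖqₖ₋₁ + qₖ₋₂:
  k=0: a=1, p=1, q=1
  k=1: a=1, p=2, q=1
  k=2: a=1, p=3, q=2
  k=3: a=3, p=11, q=7
  k=4: a=3, p=36, q=23
  k=5: a=2, p=83, q=53
  k=6: a=1, p=119, q=76
  k=7: a=2, p=321, q=205

321/205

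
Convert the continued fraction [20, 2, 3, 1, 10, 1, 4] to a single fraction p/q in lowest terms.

Using pₖ = aₖpₖ₋₁ + pₖ₋₂ and qₖ = aₖqₖ₋₁ + qₖ₋₂:
  k=0: a=20, p=20, q=1
  k=1: a=2, p=41, q=2
  k=2: a=3, p=143, q=7
  k=3: a=1, p=184, q=9
  k=4: a=10, p=1983, q=97
  k=5: a=1, p=2167, q=106
  k=6: a=4, p=10651, q=521

10651/521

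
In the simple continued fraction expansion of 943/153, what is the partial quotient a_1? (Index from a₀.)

6

943 = 6·153 + 25   →  a_0 = 6
153 = 6·25 + 3   →  a_1 = 6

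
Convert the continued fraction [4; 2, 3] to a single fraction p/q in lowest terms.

Using pₖ = aₖpₖ₋₁ + pₖ₋₂ and qₖ = aₖqₖ₋₁ + qₖ₋₂:
  k=0: a=4, p=4, q=1
  k=1: a=2, p=9, q=2
  k=2: a=3, p=31, q=7

31/7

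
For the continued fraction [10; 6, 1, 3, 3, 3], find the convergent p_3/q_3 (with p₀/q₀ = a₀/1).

274/27

Using pₖ = aₖpₖ₋₁ + pₖ₋₂, qₖ = aₖqₖ₋₁ + qₖ₋₂ (with p₋₁=1, p₋₂=0, q₋₁=0, q₋₂=1):
  k=0: a=10, p=10, q=1
  k=1: a=6, p=61, q=6
  k=2: a=1, p=71, q=7
  k=3: a=3, p=274, q=27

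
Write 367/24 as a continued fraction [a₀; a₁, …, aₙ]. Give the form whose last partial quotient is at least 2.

[15; 3, 2, 3]

367 = 15*24 + 7
24 = 3*7 + 3
7 = 2*3 + 1
3 = 3*1 + 0  (stop)
So 367/24 = [15; 3, 2, 3].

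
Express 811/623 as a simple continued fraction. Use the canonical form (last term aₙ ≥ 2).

811 = 1*623 + 188
623 = 3*188 + 59
188 = 3*59 + 11
59 = 5*11 + 4
11 = 2*4 + 3
4 = 1*3 + 1
3 = 3*1 + 0  (stop)
So 811/623 = [1; 3, 3, 5, 2, 1, 3].

[1; 3, 3, 5, 2, 1, 3]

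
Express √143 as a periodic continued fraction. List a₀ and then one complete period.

a₀ = ⌊√143⌋ = 11.
With m₀=0, d₀=1 and mₖ₊₁ = dₖaₖ − mₖ, dₖ₊₁ = (n − mₖ₊₁²)/dₖ, aₖ₊₁ = ⌊(a₀+mₖ₊₁)/dₖ₊₁⌋:
  k=1: m=11, d=22, a=1
  k=2: m=11, d=1, a=22
d=1 and a=2a₀=22 at k=2, so the next step gives (m, d) = (11, 22) again — its k=1 value — and the period has length 2.

[11; 1, 22]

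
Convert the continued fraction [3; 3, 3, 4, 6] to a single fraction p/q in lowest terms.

885/268

Fold from the inside: start with 6/1.
  4 + 1/6 = 25/6
  3 + 6/25 = 81/25
  3 + 25/81 = 268/81
  3 + 81/268 = 885/268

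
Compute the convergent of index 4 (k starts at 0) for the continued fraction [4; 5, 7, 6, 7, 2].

Using pₖ = aₖpₖ₋₁ + pₖ₋₂, qₖ = aₖqₖ₋₁ + qₖ₋₂ (with p₋₁=1, p₋₂=0, q₋₁=0, q₋₂=1):
  k=0: a=4, p=4, q=1
  k=1: a=5, p=21, q=5
  k=2: a=7, p=151, q=36
  k=3: a=6, p=927, q=221
  k=4: a=7, p=6640, q=1583

6640/1583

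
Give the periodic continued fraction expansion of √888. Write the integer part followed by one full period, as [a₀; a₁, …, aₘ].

[29; 1, 3, 1, 58]

a₀ = ⌊√888⌋ = 29.
With m₀=0, d₀=1 and mₖ₊₁ = dₖaₖ − mₖ, dₖ₊₁ = (n − mₖ₊₁²)/dₖ, aₖ₊₁ = ⌊(a₀+mₖ₊₁)/dₖ₊₁⌋:
  k=1: m=29, d=47, a=1
  k=2: m=18, d=12, a=3
  k=3: m=18, d=47, a=1
  k=4: m=29, d=1, a=58
d=1 and a=2a₀=58 at k=4, so the next step gives (m, d) = (29, 47) again — its k=1 value — and the period has length 4.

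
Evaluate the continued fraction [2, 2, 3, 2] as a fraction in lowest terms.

39/16

Using pₖ = aₖpₖ₋₁ + pₖ₋₂ and qₖ = aₖqₖ₋₁ + qₖ₋₂:
  k=0: a=2, p=2, q=1
  k=1: a=2, p=5, q=2
  k=2: a=3, p=17, q=7
  k=3: a=2, p=39, q=16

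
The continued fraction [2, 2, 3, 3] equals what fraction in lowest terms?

56/23

Fold from the inside: start with 3/1.
  3 + 1/3 = 10/3
  2 + 3/10 = 23/10
  2 + 10/23 = 56/23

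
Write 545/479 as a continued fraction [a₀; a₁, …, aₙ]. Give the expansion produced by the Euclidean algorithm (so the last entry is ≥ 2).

545 = 1×479 + 66
479 = 7×66 + 17
66 = 3×17 + 15
17 = 1×15 + 2
15 = 7×2 + 1
2 = 2×1 + 0  (stop)
So 545/479 = [1; 7, 3, 1, 7, 2].

[1; 7, 3, 1, 7, 2]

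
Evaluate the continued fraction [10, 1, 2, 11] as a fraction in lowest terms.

Using pₖ = aₖpₖ₋₁ + pₖ₋₂ and qₖ = aₖqₖ₋₁ + qₖ₋₂:
  k=0: a=10, p=10, q=1
  k=1: a=1, p=11, q=1
  k=2: a=2, p=32, q=3
  k=3: a=11, p=363, q=34

363/34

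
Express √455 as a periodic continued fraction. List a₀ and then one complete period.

[21; 3, 42]

a₀ = ⌊√455⌋ = 21.
With m₀=0, d₀=1 and mₖ₊₁ = dₖaₖ − mₖ, dₖ₊₁ = (n − mₖ₊₁²)/dₖ, aₖ₊₁ = ⌊(a₀+mₖ₊₁)/dₖ₊₁⌋:
  k=1: m=21, d=14, a=3
  k=2: m=21, d=1, a=42
d=1 and a=2a₀=42 at k=2, so the next step gives (m, d) = (21, 14) again — its k=1 value — and the period has length 2.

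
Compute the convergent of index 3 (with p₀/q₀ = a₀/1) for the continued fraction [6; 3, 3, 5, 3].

Using pₖ = aₖpₖ₋₁ + pₖ₋₂, qₖ = aₖqₖ₋₁ + qₖ₋₂ (with p₋₁=1, p₋₂=0, q₋₁=0, q₋₂=1):
  k=0: a=6, p=6, q=1
  k=1: a=3, p=19, q=3
  k=2: a=3, p=63, q=10
  k=3: a=5, p=334, q=53

334/53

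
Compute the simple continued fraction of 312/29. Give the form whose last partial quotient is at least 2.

312 = 10*29 + 22
29 = 1*22 + 7
22 = 3*7 + 1
7 = 7*1 + 0  (stop)
So 312/29 = [10; 1, 3, 7].

[10; 1, 3, 7]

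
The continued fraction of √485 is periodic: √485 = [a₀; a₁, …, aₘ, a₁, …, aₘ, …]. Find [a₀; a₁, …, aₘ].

[22; 44]

a₀ = ⌊√485⌋ = 22.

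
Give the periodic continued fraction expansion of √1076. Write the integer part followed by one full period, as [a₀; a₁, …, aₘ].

[32; 1, 4, 16, 4, 1, 64]

a₀ = ⌊√1076⌋ = 32.
With m₀=0, d₀=1 and mₖ₊₁ = dₖaₖ − mₖ, dₖ₊₁ = (n − mₖ₊₁²)/dₖ, aₖ₊₁ = ⌊(a₀+mₖ₊₁)/dₖ₊₁⌋:
  k=1: m=32, d=52, a=1
  k=2: m=20, d=13, a=4
  k=3: m=32, d=4, a=16
  k=4: m=32, d=13, a=4
  k=5: m=20, d=52, a=1
  k=6: m=32, d=1, a=64
d=1 and a=2a₀=64 at k=6, so the next step gives (m, d) = (32, 52) again — its k=1 value — and the period has length 6.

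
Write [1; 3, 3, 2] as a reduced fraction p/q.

30/23

Fold from the inside: start with 2/1.
  3 + 1/2 = 7/2
  3 + 2/7 = 23/7
  1 + 7/23 = 30/23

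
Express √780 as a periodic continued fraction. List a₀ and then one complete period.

[27; 1, 12, 1, 54]

a₀ = ⌊√780⌋ = 27.
With m₀=0, d₀=1 and mₖ₊₁ = dₖaₖ − mₖ, dₖ₊₁ = (n − mₖ₊₁²)/dₖ, aₖ₊₁ = ⌊(a₀+mₖ₊₁)/dₖ₊₁⌋:
  k=1: m=27, d=51, a=1
  k=2: m=24, d=4, a=12
  k=3: m=24, d=51, a=1
  k=4: m=27, d=1, a=54
d=1 and a=2a₀=54 at k=4, so the next step gives (m, d) = (27, 51) again — its k=1 value — and the period has length 4.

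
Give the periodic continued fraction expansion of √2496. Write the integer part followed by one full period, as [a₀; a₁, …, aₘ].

a₀ = ⌊√2496⌋ = 49.
With m₀=0, d₀=1 and mₖ₊₁ = dₖaₖ − mₖ, dₖ₊₁ = (n − mₖ₊₁²)/dₖ, aₖ₊₁ = ⌊(a₀+mₖ₊₁)/dₖ₊₁⌋:
  k=1: m=49, d=95, a=1
  k=2: m=46, d=4, a=23
  k=3: m=46, d=95, a=1
  k=4: m=49, d=1, a=98
d=1 and a=2a₀=98 at k=4, so the next step gives (m, d) = (49, 95) again — its k=1 value — and the period has length 4.

[49; 1, 23, 1, 98]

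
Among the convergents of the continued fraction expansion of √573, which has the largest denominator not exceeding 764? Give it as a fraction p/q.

√573 = [23; 1, 14, 1, 46, …] (period length 4).
Convergents:
  p_0/q_0 = 23/1
  p_1/q_1 = 24/1
  p_2/q_2 = 359/15
  p_3/q_3 = 383/16
  p_4/q_4 = 17977/751
  p_5/q_5 = 18360/767
q_4 = 751 ≤ 764 < 767 = q_5, so the answer is 17977/751.

17977/751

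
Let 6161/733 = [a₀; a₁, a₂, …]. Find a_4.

3

6161 = 8·733 + 297   →  a_0 = 8
733 = 2·297 + 139   →  a_1 = 2
297 = 2·139 + 19   →  a_2 = 2
139 = 7·19 + 6   →  a_3 = 7
19 = 3·6 + 1   →  a_4 = 3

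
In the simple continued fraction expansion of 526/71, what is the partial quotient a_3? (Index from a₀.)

526 = 7·71 + 29   →  a_0 = 7
71 = 2·29 + 13   →  a_1 = 2
29 = 2·13 + 3   →  a_2 = 2
13 = 4·3 + 1   →  a_3 = 4

4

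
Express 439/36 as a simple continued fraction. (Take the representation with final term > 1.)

439 = 12·36 + 7
36 = 5·7 + 1
7 = 7·1 + 0  (stop)
So 439/36 = [12; 5, 7].

[12; 5, 7]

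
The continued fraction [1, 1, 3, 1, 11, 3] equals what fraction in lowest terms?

327/182

Using pₖ = aₖpₖ₋₁ + pₖ₋₂ and qₖ = aₖqₖ₋₁ + qₖ₋₂:
  k=0: a=1, p=1, q=1
  k=1: a=1, p=2, q=1
  k=2: a=3, p=7, q=4
  k=3: a=1, p=9, q=5
  k=4: a=11, p=106, q=59
  k=5: a=3, p=327, q=182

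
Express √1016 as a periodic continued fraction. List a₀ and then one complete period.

a₀ = ⌊√1016⌋ = 31.
With m₀=0, d₀=1 and mₖ₊₁ = dₖaₖ − mₖ, dₖ₊₁ = (n − mₖ₊₁²)/dₖ, aₖ₊₁ = ⌊(a₀+mₖ₊₁)/dₖ₊₁⌋:
  k=1: m=31, d=55, a=1
  k=2: m=24, d=8, a=6
  k=3: m=24, d=55, a=1
  k=4: m=31, d=1, a=62
d=1 and a=2a₀=62 at k=4, so the next step gives (m, d) = (31, 55) again — its k=1 value — and the period has length 4.

[31; 1, 6, 1, 62]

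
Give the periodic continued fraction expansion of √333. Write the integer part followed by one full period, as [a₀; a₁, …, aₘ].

a₀ = ⌊√333⌋ = 18.
With m₀=0, d₀=1 and mₖ₊₁ = dₖaₖ − mₖ, dₖ₊₁ = (n − mₖ₊₁²)/dₖ, aₖ₊₁ = ⌊(a₀+mₖ₊₁)/dₖ₊₁⌋:
  k=1: m=18, d=9, a=4
  k=2: m=18, d=1, a=36
d=1 and a=2a₀=36 at k=2, so the next step gives (m, d) = (18, 9) again — its k=1 value — and the period has length 2.

[18; 4, 36]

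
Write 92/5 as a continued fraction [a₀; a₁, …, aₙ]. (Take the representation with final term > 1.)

92 = 18*5 + 2
5 = 2*2 + 1
2 = 2*1 + 0  (stop)
So 92/5 = [18; 2, 2].

[18; 2, 2]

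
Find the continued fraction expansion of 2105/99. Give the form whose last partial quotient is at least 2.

2105 = 21*99 + 26
99 = 3*26 + 21
26 = 1*21 + 5
21 = 4*5 + 1
5 = 5*1 + 0  (stop)
So 2105/99 = [21; 3, 1, 4, 5].

[21; 3, 1, 4, 5]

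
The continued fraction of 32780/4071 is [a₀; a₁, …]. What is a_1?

32780 = 8·4071 + 212   →  a_0 = 8
4071 = 19·212 + 43   →  a_1 = 19

19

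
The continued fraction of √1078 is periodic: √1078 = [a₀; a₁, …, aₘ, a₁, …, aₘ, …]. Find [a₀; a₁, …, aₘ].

a₀ = ⌊√1078⌋ = 32.
With m₀=0, d₀=1 and mₖ₊₁ = dₖaₖ − mₖ, dₖ₊₁ = (n − mₖ₊₁²)/dₖ, aₖ₊₁ = ⌊(a₀+mₖ₊₁)/dₖ₊₁⌋:
  k=1: m=32, d=54, a=1
  k=2: m=22, d=11, a=4
  k=3: m=22, d=54, a=1
  k=4: m=32, d=1, a=64
d=1 and a=2a₀=64 at k=4, so the next step gives (m, d) = (32, 54) again — its k=1 value — and the period has length 4.

[32; 1, 4, 1, 64]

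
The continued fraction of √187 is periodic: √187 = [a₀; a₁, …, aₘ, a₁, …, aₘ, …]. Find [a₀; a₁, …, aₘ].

[13; 1, 2, 13, 2, 1, 26]

a₀ = ⌊√187⌋ = 13.
With m₀=0, d₀=1 and mₖ₊₁ = dₖaₖ − mₖ, dₖ₊₁ = (n − mₖ₊₁²)/dₖ, aₖ₊₁ = ⌊(a₀+mₖ₊₁)/dₖ₊₁⌋:
  k=1: m=13, d=18, a=1
  k=2: m=5, d=9, a=2
  k=3: m=13, d=2, a=13
  k=4: m=13, d=9, a=2
  k=5: m=5, d=18, a=1
  k=6: m=13, d=1, a=26
d=1 and a=2a₀=26 at k=6, so the next step gives (m, d) = (13, 18) again — its k=1 value — and the period has length 6.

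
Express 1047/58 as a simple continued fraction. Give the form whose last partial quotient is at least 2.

[18; 19, 3]

1047 = 18·58 + 3
58 = 19·3 + 1
3 = 3·1 + 0  (stop)
So 1047/58 = [18; 19, 3].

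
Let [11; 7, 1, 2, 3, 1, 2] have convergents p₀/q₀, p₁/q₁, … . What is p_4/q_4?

857/77

Using pₖ = aₖpₖ₋₁ + pₖ₋₂, qₖ = aₖqₖ₋₁ + qₖ₋₂ (with p₋₁=1, p₋₂=0, q₋₁=0, q₋₂=1):
  k=0: a=11, p=11, q=1
  k=1: a=7, p=78, q=7
  k=2: a=1, p=89, q=8
  k=3: a=2, p=256, q=23
  k=4: a=3, p=857, q=77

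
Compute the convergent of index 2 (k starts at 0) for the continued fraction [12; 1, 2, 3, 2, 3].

Using pₖ = aₖpₖ₋₁ + pₖ₋₂, qₖ = aₖqₖ₋₁ + qₖ₋₂ (with p₋₁=1, p₋₂=0, q₋₁=0, q₋₂=1):
  k=0: a=12, p=12, q=1
  k=1: a=1, p=13, q=1
  k=2: a=2, p=38, q=3

38/3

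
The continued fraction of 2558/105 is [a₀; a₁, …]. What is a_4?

2558 = 24·105 + 38   →  a_0 = 24
105 = 2·38 + 29   →  a_1 = 2
38 = 1·29 + 9   →  a_2 = 1
29 = 3·9 + 2   →  a_3 = 3
9 = 4·2 + 1   →  a_4 = 4

4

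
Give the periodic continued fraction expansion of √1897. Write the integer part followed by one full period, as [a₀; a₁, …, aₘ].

[43; 1, 1, 4, 12, 4, 1, 1, 86]

a₀ = ⌊√1897⌋ = 43.
With m₀=0, d₀=1 and mₖ₊₁ = dₖaₖ − mₖ, dₖ₊₁ = (n − mₖ₊₁²)/dₖ, aₖ₊₁ = ⌊(a₀+mₖ₊₁)/dₖ₊₁⌋:
  k=1: m=43, d=48, a=1
  k=2: m=5, d=39, a=1
  k=3: m=34, d=19, a=4
  k=4: m=42, d=7, a=12
  k=5: m=42, d=19, a=4
  k=6: m=34, d=39, a=1
  k=7: m=5, d=48, a=1
  k=8: m=43, d=1, a=86
d=1 and a=2a₀=86 at k=8, so the next step gives (m, d) = (43, 48) again — its k=1 value — and the period has length 8.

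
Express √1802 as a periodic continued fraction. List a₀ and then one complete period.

[42; 2, 4, 2, 84]

a₀ = ⌊√1802⌋ = 42.
With m₀=0, d₀=1 and mₖ₊₁ = dₖaₖ − mₖ, dₖ₊₁ = (n − mₖ₊₁²)/dₖ, aₖ₊₁ = ⌊(a₀+mₖ₊₁)/dₖ₊₁⌋:
  k=1: m=42, d=38, a=2
  k=2: m=34, d=17, a=4
  k=3: m=34, d=38, a=2
  k=4: m=42, d=1, a=84
d=1 and a=2a₀=84 at k=4, so the next step gives (m, d) = (42, 38) again — its k=1 value — and the period has length 4.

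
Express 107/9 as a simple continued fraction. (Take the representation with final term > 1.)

[11; 1, 8]

107 = 11×9 + 8
9 = 1×8 + 1
8 = 8×1 + 0  (stop)
So 107/9 = [11; 1, 8].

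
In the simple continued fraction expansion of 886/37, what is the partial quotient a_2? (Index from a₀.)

17

886 = 23·37 + 35   →  a_0 = 23
37 = 1·35 + 2   →  a_1 = 1
35 = 17·2 + 1   →  a_2 = 17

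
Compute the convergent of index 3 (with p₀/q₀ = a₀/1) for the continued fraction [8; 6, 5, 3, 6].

808/99

Using pₖ = aₖpₖ₋₁ + pₖ₋₂, qₖ = aₖqₖ₋₁ + qₖ₋₂ (with p₋₁=1, p₋₂=0, q₋₁=0, q₋₂=1):
  k=0: a=8, p=8, q=1
  k=1: a=6, p=49, q=6
  k=2: a=5, p=253, q=31
  k=3: a=3, p=808, q=99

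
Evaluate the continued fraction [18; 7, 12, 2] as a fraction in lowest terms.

3211/177

Using pₖ = aₖpₖ₋₁ + pₖ₋₂ and qₖ = aₖqₖ₋₁ + qₖ₋₂:
  k=0: a=18, p=18, q=1
  k=1: a=7, p=127, q=7
  k=2: a=12, p=1542, q=85
  k=3: a=2, p=3211, q=177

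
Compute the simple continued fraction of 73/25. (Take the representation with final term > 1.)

73 = 2·25 + 23
25 = 1·23 + 2
23 = 11·2 + 1
2 = 2·1 + 0  (stop)
So 73/25 = [2; 1, 11, 2].

[2; 1, 11, 2]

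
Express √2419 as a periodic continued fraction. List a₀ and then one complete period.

[49; 5, 2, 5, 98]

a₀ = ⌊√2419⌋ = 49.
With m₀=0, d₀=1 and mₖ₊₁ = dₖaₖ − mₖ, dₖ₊₁ = (n − mₖ₊₁²)/dₖ, aₖ₊₁ = ⌊(a₀+mₖ₊₁)/dₖ₊₁⌋:
  k=1: m=49, d=18, a=5
  k=2: m=41, d=41, a=2
  k=3: m=41, d=18, a=5
  k=4: m=49, d=1, a=98
d=1 and a=2a₀=98 at k=4, so the next step gives (m, d) = (49, 18) again — its k=1 value — and the period has length 4.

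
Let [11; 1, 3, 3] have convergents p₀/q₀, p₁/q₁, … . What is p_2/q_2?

47/4

Using pₖ = aₖpₖ₋₁ + pₖ₋₂, qₖ = aₖqₖ₋₁ + qₖ₋₂ (with p₋₁=1, p₋₂=0, q₋₁=0, q₋₂=1):
  k=0: a=11, p=11, q=1
  k=1: a=1, p=12, q=1
  k=2: a=3, p=47, q=4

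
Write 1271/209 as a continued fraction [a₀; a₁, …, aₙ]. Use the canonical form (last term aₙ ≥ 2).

[6; 12, 3, 2, 2]

1271 = 6×209 + 17
209 = 12×17 + 5
17 = 3×5 + 2
5 = 2×2 + 1
2 = 2×1 + 0  (stop)
So 1271/209 = [6; 12, 3, 2, 2].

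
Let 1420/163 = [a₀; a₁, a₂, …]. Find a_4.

7

1420 = 8·163 + 116   →  a_0 = 8
163 = 1·116 + 47   →  a_1 = 1
116 = 2·47 + 22   →  a_2 = 2
47 = 2·22 + 3   →  a_3 = 2
22 = 7·3 + 1   →  a_4 = 7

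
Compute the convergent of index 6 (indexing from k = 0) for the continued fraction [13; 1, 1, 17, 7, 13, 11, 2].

485875/35953

Using pₖ = aₖpₖ₋₁ + pₖ₋₂, qₖ = aₖqₖ₋₁ + qₖ₋₂ (with p₋₁=1, p₋₂=0, q₋₁=0, q₋₂=1):
  k=0: a=13, p=13, q=1
  k=1: a=1, p=14, q=1
  k=2: a=1, p=27, q=2
  k=3: a=17, p=473, q=35
  k=4: a=7, p=3338, q=247
  k=5: a=13, p=43867, q=3246
  k=6: a=11, p=485875, q=35953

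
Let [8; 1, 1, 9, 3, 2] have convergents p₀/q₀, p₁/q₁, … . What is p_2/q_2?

Using pₖ = aₖpₖ₋₁ + pₖ₋₂, qₖ = aₖqₖ₋₁ + qₖ₋₂ (with p₋₁=1, p₋₂=0, q₋₁=0, q₋₂=1):
  k=0: a=8, p=8, q=1
  k=1: a=1, p=9, q=1
  k=2: a=1, p=17, q=2

17/2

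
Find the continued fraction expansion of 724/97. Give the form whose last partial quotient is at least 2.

[7; 2, 6, 2, 3]

724 = 7*97 + 45
97 = 2*45 + 7
45 = 6*7 + 3
7 = 2*3 + 1
3 = 3*1 + 0  (stop)
So 724/97 = [7; 2, 6, 2, 3].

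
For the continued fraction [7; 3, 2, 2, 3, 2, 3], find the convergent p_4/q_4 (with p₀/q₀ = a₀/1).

Using pₖ = aₖpₖ₋₁ + pₖ₋₂, qₖ = aₖqₖ₋₁ + qₖ₋₂ (with p₋₁=1, p₋₂=0, q₋₁=0, q₋₂=1):
  k=0: a=7, p=7, q=1
  k=1: a=3, p=22, q=3
  k=2: a=2, p=51, q=7
  k=3: a=2, p=124, q=17
  k=4: a=3, p=423, q=58

423/58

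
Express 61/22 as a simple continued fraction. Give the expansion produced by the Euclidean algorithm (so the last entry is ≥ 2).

61 = 2·22 + 17
22 = 1·17 + 5
17 = 3·5 + 2
5 = 2·2 + 1
2 = 2·1 + 0  (stop)
So 61/22 = [2; 1, 3, 2, 2].

[2; 1, 3, 2, 2]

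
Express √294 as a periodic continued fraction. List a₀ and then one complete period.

[17; 6, 1, 4, 1, 6, 34]

a₀ = ⌊√294⌋ = 17.
With m₀=0, d₀=1 and mₖ₊₁ = dₖaₖ − mₖ, dₖ₊₁ = (n − mₖ₊₁²)/dₖ, aₖ₊₁ = ⌊(a₀+mₖ₊₁)/dₖ₊₁⌋:
  k=1: m=17, d=5, a=6
  k=2: m=13, d=25, a=1
  k=3: m=12, d=6, a=4
  k=4: m=12, d=25, a=1
  k=5: m=13, d=5, a=6
  k=6: m=17, d=1, a=34
d=1 and a=2a₀=34 at k=6, so the next step gives (m, d) = (17, 5) again — its k=1 value — and the period has length 6.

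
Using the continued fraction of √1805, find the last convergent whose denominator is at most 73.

√1805 = [42; 2, 16, 2, 84, …] (period length 4).
Convergents:
  p_0/q_0 = 42/1
  p_1/q_1 = 85/2
  p_2/q_2 = 1402/33
  p_3/q_3 = 2889/68
  p_4/q_4 = 244078/5745
q_3 = 68 ≤ 73 < 5745 = q_4, so the answer is 2889/68.

2889/68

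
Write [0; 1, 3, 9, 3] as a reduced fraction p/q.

87/115

Fold from the inside: start with 3/1.
  9 + 1/3 = 28/3
  3 + 3/28 = 87/28
  1 + 28/87 = 115/87
  0 + 87/115 = 87/115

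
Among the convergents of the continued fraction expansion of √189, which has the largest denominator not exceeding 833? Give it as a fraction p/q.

6049/440

√189 = [13; 1, 2, 1, 26, …] (period length 4).
Convergents:
  p_0/q_0 = 13/1
  p_1/q_1 = 14/1
  p_2/q_2 = 41/3
  p_3/q_3 = 55/4
  p_4/q_4 = 1471/107
  p_5/q_5 = 1526/111
  p_6/q_6 = 4523/329
  p_7/q_7 = 6049/440
  p_8/q_8 = 161797/11769
q_7 = 440 ≤ 833 < 11769 = q_8, so the answer is 6049/440.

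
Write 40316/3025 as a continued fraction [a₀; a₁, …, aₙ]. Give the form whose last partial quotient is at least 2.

[13; 3, 19, 17, 3]

40316 = 13×3025 + 991
3025 = 3×991 + 52
991 = 19×52 + 3
52 = 17×3 + 1
3 = 3×1 + 0  (stop)
So 40316/3025 = [13; 3, 19, 17, 3].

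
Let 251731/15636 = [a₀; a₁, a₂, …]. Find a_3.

12

251731 = 16·15636 + 1555   →  a_0 = 16
15636 = 10·1555 + 86   →  a_1 = 10
1555 = 18·86 + 7   →  a_2 = 18
86 = 12·7 + 2   →  a_3 = 12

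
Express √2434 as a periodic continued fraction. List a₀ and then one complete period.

a₀ = ⌊√2434⌋ = 49.
With m₀=0, d₀=1 and mₖ₊₁ = dₖaₖ − mₖ, dₖ₊₁ = (n − mₖ₊₁²)/dₖ, aₖ₊₁ = ⌊(a₀+mₖ₊₁)/dₖ₊₁⌋:
  k=1: m=49, d=33, a=2
  k=2: m=17, d=65, a=1
  k=3: m=48, d=2, a=48
  k=4: m=48, d=65, a=1
  k=5: m=17, d=33, a=2
  k=6: m=49, d=1, a=98
d=1 and a=2a₀=98 at k=6, so the next step gives (m, d) = (49, 33) again — its k=1 value — and the period has length 6.

[49; 2, 1, 48, 1, 2, 98]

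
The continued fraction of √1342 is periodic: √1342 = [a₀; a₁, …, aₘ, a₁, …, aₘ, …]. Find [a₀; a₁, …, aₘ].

a₀ = ⌊√1342⌋ = 36.

[36; 1, 1, 1, 2, 1, 1, 1, 72]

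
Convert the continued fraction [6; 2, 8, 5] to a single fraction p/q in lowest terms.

Using pₖ = aₖpₖ₋₁ + pₖ₋₂ and qₖ = aₖqₖ₋₁ + qₖ₋₂:
  k=0: a=6, p=6, q=1
  k=1: a=2, p=13, q=2
  k=2: a=8, p=110, q=17
  k=3: a=5, p=563, q=87

563/87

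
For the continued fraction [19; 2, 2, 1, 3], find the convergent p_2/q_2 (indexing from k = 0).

Using pₖ = aₖpₖ₋₁ + pₖ₋₂, qₖ = aₖqₖ₋₁ + qₖ₋₂ (with p₋₁=1, p₋₂=0, q₋₁=0, q₋₂=1):
  k=0: a=19, p=19, q=1
  k=1: a=2, p=39, q=2
  k=2: a=2, p=97, q=5

97/5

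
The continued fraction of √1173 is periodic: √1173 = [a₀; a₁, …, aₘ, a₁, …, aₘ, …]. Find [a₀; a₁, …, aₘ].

[34; 4, 68]

a₀ = ⌊√1173⌋ = 34.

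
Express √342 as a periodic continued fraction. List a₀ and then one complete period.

a₀ = ⌊√342⌋ = 18.
With m₀=0, d₀=1 and mₖ₊₁ = dₖaₖ − mₖ, dₖ₊₁ = (n − mₖ₊₁²)/dₖ, aₖ₊₁ = ⌊(a₀+mₖ₊₁)/dₖ₊₁⌋:
  k=1: m=18, d=18, a=2
  k=2: m=18, d=1, a=36
d=1 and a=2a₀=36 at k=2, so the next step gives (m, d) = (18, 18) again — its k=1 value — and the period has length 2.

[18; 2, 36]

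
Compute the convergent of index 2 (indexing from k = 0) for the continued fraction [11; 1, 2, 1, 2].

Using pₖ = aₖpₖ₋₁ + pₖ₋₂, qₖ = aₖqₖ₋₁ + qₖ₋₂ (with p₋₁=1, p₋₂=0, q₋₁=0, q₋₂=1):
  k=0: a=11, p=11, q=1
  k=1: a=1, p=12, q=1
  k=2: a=2, p=35, q=3

35/3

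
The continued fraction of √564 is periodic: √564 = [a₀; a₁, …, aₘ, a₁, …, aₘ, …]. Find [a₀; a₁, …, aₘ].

[23; 1, 2, 1, 46]

a₀ = ⌊√564⌋ = 23.
With m₀=0, d₀=1 and mₖ₊₁ = dₖaₖ − mₖ, dₖ₊₁ = (n − mₖ₊₁²)/dₖ, aₖ₊₁ = ⌊(a₀+mₖ₊₁)/dₖ₊₁⌋:
  k=1: m=23, d=35, a=1
  k=2: m=12, d=12, a=2
  k=3: m=12, d=35, a=1
  k=4: m=23, d=1, a=46
d=1 and a=2a₀=46 at k=4, so the next step gives (m, d) = (23, 35) again — its k=1 value — and the period has length 4.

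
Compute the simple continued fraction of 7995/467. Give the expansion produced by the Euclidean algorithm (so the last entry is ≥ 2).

7995 = 17·467 + 56
467 = 8·56 + 19
56 = 2·19 + 18
19 = 1·18 + 1
18 = 18·1 + 0  (stop)
So 7995/467 = [17; 8, 2, 1, 18].

[17; 8, 2, 1, 18]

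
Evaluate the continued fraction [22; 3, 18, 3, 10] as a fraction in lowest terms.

Fold from the inside: start with 10/1.
  3 + 1/10 = 31/10
  18 + 10/31 = 568/31
  3 + 31/568 = 1735/568
  22 + 568/1735 = 38738/1735

38738/1735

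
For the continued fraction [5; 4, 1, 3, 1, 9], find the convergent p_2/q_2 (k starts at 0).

Using pₖ = aₖpₖ₋₁ + pₖ₋₂, qₖ = aₖqₖ₋₁ + qₖ₋₂ (with p₋₁=1, p₋₂=0, q₋₁=0, q₋₂=1):
  k=0: a=5, p=5, q=1
  k=1: a=4, p=21, q=4
  k=2: a=1, p=26, q=5

26/5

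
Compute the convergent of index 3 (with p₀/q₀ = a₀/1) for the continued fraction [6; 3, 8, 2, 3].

Using pₖ = aₖpₖ₋₁ + pₖ₋₂, qₖ = aₖqₖ₋₁ + qₖ₋₂ (with p₋₁=1, p₋₂=0, q₋₁=0, q₋₂=1):
  k=0: a=6, p=6, q=1
  k=1: a=3, p=19, q=3
  k=2: a=8, p=158, q=25
  k=3: a=2, p=335, q=53

335/53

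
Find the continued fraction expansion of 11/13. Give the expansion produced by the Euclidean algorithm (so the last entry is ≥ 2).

[0; 1, 5, 2]

11 = 0*13 + 11
13 = 1*11 + 2
11 = 5*2 + 1
2 = 2*1 + 0  (stop)
So 11/13 = [0; 1, 5, 2].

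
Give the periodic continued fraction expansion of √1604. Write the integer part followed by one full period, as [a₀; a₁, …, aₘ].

a₀ = ⌊√1604⌋ = 40.

[40; 20, 80]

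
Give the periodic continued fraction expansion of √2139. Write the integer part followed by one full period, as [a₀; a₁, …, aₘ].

[46; 4, 92]

a₀ = ⌊√2139⌋ = 46.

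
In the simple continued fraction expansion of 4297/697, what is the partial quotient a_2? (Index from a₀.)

4297 = 6·697 + 115   →  a_0 = 6
697 = 6·115 + 7   →  a_1 = 6
115 = 16·7 + 3   →  a_2 = 16

16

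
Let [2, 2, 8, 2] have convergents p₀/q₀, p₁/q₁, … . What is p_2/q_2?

Using pₖ = aₖpₖ₋₁ + pₖ₋₂, qₖ = aₖqₖ₋₁ + qₖ₋₂ (with p₋₁=1, p₋₂=0, q₋₁=0, q₋₂=1):
  k=0: a=2, p=2, q=1
  k=1: a=2, p=5, q=2
  k=2: a=8, p=42, q=17

42/17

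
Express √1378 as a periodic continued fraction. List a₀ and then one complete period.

[37; 8, 4, 4, 8, 74]

a₀ = ⌊√1378⌋ = 37.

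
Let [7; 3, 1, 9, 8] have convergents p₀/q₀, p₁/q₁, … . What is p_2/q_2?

29/4

Using pₖ = aₖpₖ₋₁ + pₖ₋₂, qₖ = aₖqₖ₋₁ + qₖ₋₂ (with p₋₁=1, p₋₂=0, q₋₁=0, q₋₂=1):
  k=0: a=7, p=7, q=1
  k=1: a=3, p=22, q=3
  k=2: a=1, p=29, q=4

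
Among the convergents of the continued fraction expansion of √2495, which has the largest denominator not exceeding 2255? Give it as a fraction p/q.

√2495 = [49; 1, 18, 1, 98, …] (period length 4).
Convergents:
  p_0/q_0 = 49/1
  p_1/q_1 = 50/1
  p_2/q_2 = 949/19
  p_3/q_3 = 999/20
  p_4/q_4 = 98851/1979
  p_5/q_5 = 99850/1999
  p_6/q_6 = 1896151/37961
q_5 = 1999 ≤ 2255 < 37961 = q_6, so the answer is 99850/1999.

99850/1999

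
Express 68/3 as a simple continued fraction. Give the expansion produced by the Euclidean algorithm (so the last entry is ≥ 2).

68 = 22*3 + 2
3 = 1*2 + 1
2 = 2*1 + 0  (stop)
So 68/3 = [22; 1, 2].

[22; 1, 2]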